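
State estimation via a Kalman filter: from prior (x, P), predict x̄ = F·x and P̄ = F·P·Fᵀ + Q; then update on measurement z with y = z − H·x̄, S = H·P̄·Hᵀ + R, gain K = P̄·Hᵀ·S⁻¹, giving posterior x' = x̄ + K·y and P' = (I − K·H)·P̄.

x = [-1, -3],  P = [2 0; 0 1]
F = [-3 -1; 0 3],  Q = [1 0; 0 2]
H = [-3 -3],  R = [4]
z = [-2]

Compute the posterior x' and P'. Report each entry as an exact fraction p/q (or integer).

x' = [1935/229, -1797/229]
P' = [1979/229 -1911/229; -1911/229 1943/229]

x̄ = F·x = [6, -9]
P̄ = F·P·Fᵀ + Q = [20 -3; -3 11]
y = z − H·x̄ = [-11]
S = H·P̄·Hᵀ + R = [229]
K = P̄·Hᵀ·S⁻¹ = [-51/229; -24/229]
x' = x̄ + K·y = [1935/229, -1797/229]
P' = (I − K·H)·P̄ = [1979/229 -1911/229; -1911/229 1943/229]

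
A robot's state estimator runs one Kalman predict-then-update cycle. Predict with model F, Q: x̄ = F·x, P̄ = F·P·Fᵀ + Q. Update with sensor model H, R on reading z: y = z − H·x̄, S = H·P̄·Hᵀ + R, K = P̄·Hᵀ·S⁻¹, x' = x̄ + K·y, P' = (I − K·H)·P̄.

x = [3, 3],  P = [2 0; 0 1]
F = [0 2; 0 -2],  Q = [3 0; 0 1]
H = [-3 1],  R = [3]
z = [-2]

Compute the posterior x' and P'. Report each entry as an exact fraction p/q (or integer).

x̄ = F·x = [6, -6]
P̄ = F·P·Fᵀ + Q = [7 -4; -4 5]
y = z − H·x̄ = [22]
S = H·P̄·Hᵀ + R = [95]
K = P̄·Hᵀ·S⁻¹ = [-5/19; 17/95]
x' = x̄ + K·y = [4/19, -196/95]
P' = (I − K·H)·P̄ = [8/19 9/19; 9/19 186/95]

x' = [4/19, -196/95]
P' = [8/19 9/19; 9/19 186/95]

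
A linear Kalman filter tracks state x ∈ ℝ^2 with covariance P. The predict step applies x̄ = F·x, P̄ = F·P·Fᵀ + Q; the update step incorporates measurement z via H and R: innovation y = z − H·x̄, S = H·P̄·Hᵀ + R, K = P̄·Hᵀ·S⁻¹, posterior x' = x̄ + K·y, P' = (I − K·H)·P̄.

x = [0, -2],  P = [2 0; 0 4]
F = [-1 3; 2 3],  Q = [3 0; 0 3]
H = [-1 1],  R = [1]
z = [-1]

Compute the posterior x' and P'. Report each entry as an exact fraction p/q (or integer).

x' = [-141/25, -33/5]
P' = [944/25 187/5; 187/5 38]

x̄ = F·x = [-6, -6]
P̄ = F·P·Fᵀ + Q = [41 32; 32 47]
y = z − H·x̄ = [-1]
S = H·P̄·Hᵀ + R = [25]
K = P̄·Hᵀ·S⁻¹ = [-9/25; 3/5]
x' = x̄ + K·y = [-141/25, -33/5]
P' = (I − K·H)·P̄ = [944/25 187/5; 187/5 38]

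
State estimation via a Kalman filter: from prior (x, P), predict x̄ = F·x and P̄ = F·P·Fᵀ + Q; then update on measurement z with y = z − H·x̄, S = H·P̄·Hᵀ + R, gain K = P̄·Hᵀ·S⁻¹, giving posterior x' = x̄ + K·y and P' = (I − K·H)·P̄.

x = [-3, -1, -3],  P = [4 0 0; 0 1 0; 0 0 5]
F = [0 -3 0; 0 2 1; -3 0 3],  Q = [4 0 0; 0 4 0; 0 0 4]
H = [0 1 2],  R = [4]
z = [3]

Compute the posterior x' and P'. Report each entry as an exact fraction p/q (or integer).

x̄ = F·x = [3, -5, 0]
P̄ = F·P·Fᵀ + Q = [13 -6 0; -6 13 15; 0 15 85]
y = z − H·x̄ = [8]
S = H·P̄·Hᵀ + R = [417]
K = P̄·Hᵀ·S⁻¹ = [-2/139; 43/417; 185/417]
x' = x̄ + K·y = [401/139, -1741/417, 1480/417]
P' = (I − K·H)·P̄ = [1795/139 -748/139 370/139; -748/139 3572/417 -1700/417; 370/139 -1700/417 1220/417]

x' = [401/139, -1741/417, 1480/417]
P' = [1795/139 -748/139 370/139; -748/139 3572/417 -1700/417; 370/139 -1700/417 1220/417]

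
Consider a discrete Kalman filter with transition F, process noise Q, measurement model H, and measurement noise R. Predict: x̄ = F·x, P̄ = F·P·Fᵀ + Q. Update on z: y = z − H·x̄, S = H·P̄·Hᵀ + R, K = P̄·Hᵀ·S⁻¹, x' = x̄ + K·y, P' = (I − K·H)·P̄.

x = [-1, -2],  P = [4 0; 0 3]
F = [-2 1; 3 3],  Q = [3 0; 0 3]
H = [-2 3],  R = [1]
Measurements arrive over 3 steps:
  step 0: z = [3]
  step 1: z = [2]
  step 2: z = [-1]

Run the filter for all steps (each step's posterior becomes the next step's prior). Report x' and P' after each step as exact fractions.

step 0: x' = [-2670/863, -927/863], P' = [11065/863 7347/863; 7347/863 4974/863]
step 1: x' = [924412/697077, 359377/232359], P' = [8990782/3485385 1968463/1161795; 1968463/1161795 473902/387265]
step 2: x' = [1726408754/1471314569, 677385438/1471314569], P' = [7575398521/2942629138 4973358279/2942629138; 4973358279/2942629138 3590872113/2942629138]

step 0: x̄ = F·x = [0, -9]
step 0: P̄ = F·P·Fᵀ + Q = [22 -15; -15 66]
step 0: y = z − H·x̄ = [30]
step 0: S = H·P̄·Hᵀ + R = [863]
step 0: K = P̄·Hᵀ·S⁻¹ = [-89/863; 228/863]
step 0: x' = x̄ + K·y = [-2670/863, -927/863]
step 0: P' = (I − K·H)·P̄ = [11065/863 7347/863; 7347/863 4974/863]
step 1: x̄ = F·x = [4413/863, -10791/863]
step 1: P̄ = F·P·Fᵀ + Q = [22435/863 -73509/863; -73509/863 279186/863]
step 1: y = z − H·x̄ = [42925/863]
step 1: S = H·P̄·Hᵀ + R = [3485385/863]
step 1: K = P̄·Hᵀ·S⁻¹ = [-265397/3485385; 328192/1161795]
step 1: x' = x̄ + K·y = [924412/697077, 359377/232359]
step 1: P' = (I − K·H)·P̄ = [8990782/3485385 1968463/1161795; 1968463/1161795 473902/387265]
step 2: x̄ = F·x = [-770693/697077, 2002543/232359]
step 2: P̄ = F·P·Fᵀ + Q = [5412569/697077 -3924367/232359; -3924367/232359 26228473/387265]
step 2: y = z − H·x̄ = [-20261350/697077]
step 2: S = H·P̄·Hᵀ + R = [2942629138/3485385]
step 2: K = P̄·Hᵀ·S⁻¹ = [-230722205/2942629138; 825899781/2942629138]
step 2: x' = x̄ + K·y = [1726408754/1471314569, 677385438/1471314569]
step 2: P' = (I − K·H)·P̄ = [7575398521/2942629138 4973358279/2942629138; 4973358279/2942629138 3590872113/2942629138]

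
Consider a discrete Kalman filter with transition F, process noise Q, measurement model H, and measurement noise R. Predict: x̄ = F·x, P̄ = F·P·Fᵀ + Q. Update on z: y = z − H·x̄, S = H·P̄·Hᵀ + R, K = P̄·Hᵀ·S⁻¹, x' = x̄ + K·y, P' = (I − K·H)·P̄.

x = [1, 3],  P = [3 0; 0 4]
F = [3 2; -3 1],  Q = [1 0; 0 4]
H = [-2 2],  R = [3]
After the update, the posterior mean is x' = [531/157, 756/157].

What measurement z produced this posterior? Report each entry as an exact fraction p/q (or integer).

z = [3]

x̄ = F·x = [9, 0]
P̄ = F·P·Fᵀ + Q = [44 -19; -19 35]
S = H·P̄·Hᵀ + R = [471]
K = P̄·Hᵀ·S⁻¹ = [-42/157; 36/157]
x' − x̄ = [-882/157, 756/157] = K·y
y = (KᵀK)⁻¹·Kᵀ·(x' − x̄) = [21]
z = y + H·x̄ = [21] + [-18] = [3]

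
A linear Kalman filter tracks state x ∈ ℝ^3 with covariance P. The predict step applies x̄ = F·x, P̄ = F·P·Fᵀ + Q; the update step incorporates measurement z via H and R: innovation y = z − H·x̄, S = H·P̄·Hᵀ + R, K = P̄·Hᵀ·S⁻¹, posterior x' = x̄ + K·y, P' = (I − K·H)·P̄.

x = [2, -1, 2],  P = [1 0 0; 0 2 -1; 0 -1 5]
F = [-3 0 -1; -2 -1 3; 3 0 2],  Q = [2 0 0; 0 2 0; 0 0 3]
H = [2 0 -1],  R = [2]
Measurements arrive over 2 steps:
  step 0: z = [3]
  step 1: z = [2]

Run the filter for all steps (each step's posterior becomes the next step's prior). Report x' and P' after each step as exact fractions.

step 0: x̄ = F·x = [-8, 3, 10]
step 0: P̄ = F·P·Fᵀ + Q = [16 -10 -19; -10 59 26; -19 26 32]
step 0: y = z − H·x̄ = [29]
step 0: S = H·P̄·Hᵀ + R = [174]
step 0: K = P̄·Hᵀ·S⁻¹ = [17/58; -23/87; -35/87]
step 0: x' = x̄ + K·y = [1/2, -14/3, -5/3]
step 0: P' = (I − K·H)·P̄ = [61/58 101/29 44/29; 101/29 4075/87 652/87; 44/29 652/87 334/87]
step 1: x̄ = F·x = [1/6, -4/3, -11/6]
step 1: P̄ = F·P·Fᵀ + Q = [4247/174 184/87 -5359/174; 184/87 3337/87 -98/87; -5359/174 -98/87 8009/174]
step 1: y = z − H·x̄ = [-1/6]
step 1: S = H·P̄·Hᵀ + R = [46781/174]
step 1: K = P̄·Hᵀ·S⁻¹ = [1979/6683; 932/46781; -18727/46781]
step 1: x' = x̄ + K·y = [784/6683, -62530/46781, -82644/46781]
step 1: P' = (I − K·H)·P̄ = [5561/6683 3534/6683 7164/6683; 3534/6683 1789355/46781 47612/46781; 7164/6683 47612/46781 137750/46781]

step 0: x' = [1/2, -14/3, -5/3], P' = [61/58 101/29 44/29; 101/29 4075/87 652/87; 44/29 652/87 334/87]
step 1: x' = [784/6683, -62530/46781, -82644/46781], P' = [5561/6683 3534/6683 7164/6683; 3534/6683 1789355/46781 47612/46781; 7164/6683 47612/46781 137750/46781]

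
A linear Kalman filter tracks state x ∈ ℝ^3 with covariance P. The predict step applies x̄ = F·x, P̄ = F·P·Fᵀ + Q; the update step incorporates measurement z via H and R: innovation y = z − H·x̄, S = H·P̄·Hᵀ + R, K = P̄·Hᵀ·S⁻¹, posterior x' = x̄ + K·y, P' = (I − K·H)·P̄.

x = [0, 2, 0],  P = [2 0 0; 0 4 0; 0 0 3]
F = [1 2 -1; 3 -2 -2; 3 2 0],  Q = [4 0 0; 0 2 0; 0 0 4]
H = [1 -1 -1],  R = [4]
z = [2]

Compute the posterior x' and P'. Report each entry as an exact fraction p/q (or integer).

x̄ = F·x = [4, -4, 4]
P̄ = F·P·Fᵀ + Q = [25 -4 22; -4 48 2; 22 2 38]
y = z − H·x̄ = [-2]
S = H·P̄·Hᵀ + R = [83]
K = P̄·Hᵀ·S⁻¹ = [7/83; -54/83; -18/83]
x' = x̄ + K·y = [318/83, -224/83, 368/83]
P' = (I − K·H)·P̄ = [2026/83 46/83 1952/83; 46/83 1068/83 -806/83; 1952/83 -806/83 2830/83]

x' = [318/83, -224/83, 368/83]
P' = [2026/83 46/83 1952/83; 46/83 1068/83 -806/83; 1952/83 -806/83 2830/83]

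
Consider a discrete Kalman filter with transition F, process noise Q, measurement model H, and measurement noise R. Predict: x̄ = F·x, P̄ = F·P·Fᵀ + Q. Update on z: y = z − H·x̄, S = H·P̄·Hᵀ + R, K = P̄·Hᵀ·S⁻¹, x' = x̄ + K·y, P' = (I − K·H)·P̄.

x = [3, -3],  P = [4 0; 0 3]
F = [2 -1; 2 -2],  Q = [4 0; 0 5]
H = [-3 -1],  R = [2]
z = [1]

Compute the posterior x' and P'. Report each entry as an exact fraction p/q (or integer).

x' = [-137/187, 24/17]
P' = [321/374 -71/34; -71/34 231/34]

x̄ = F·x = [9, 12]
P̄ = F·P·Fᵀ + Q = [23 22; 22 33]
y = z − H·x̄ = [40]
S = H·P̄·Hᵀ + R = [374]
K = P̄·Hᵀ·S⁻¹ = [-91/374; -9/34]
x' = x̄ + K·y = [-137/187, 24/17]
P' = (I − K·H)·P̄ = [321/374 -71/34; -71/34 231/34]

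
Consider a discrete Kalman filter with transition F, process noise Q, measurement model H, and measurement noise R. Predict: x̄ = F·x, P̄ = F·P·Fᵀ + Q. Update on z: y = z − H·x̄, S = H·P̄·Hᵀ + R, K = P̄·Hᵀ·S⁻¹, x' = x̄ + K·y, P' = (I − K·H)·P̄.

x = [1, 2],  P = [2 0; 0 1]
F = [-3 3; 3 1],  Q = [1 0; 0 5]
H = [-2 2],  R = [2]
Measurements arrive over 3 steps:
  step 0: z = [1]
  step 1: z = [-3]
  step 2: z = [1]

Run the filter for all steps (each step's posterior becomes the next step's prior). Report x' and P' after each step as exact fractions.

step 0: x̄ = F·x = [3, 5]
step 0: P̄ = F·P·Fᵀ + Q = [28 -15; -15 24]
step 0: y = z − H·x̄ = [-3]
step 0: S = H·P̄·Hᵀ + R = [330]
step 0: K = P̄·Hᵀ·S⁻¹ = [-43/165; 13/55]
step 0: x' = x̄ + K·y = [208/55, 236/55]
step 0: P' = (I − K·H)·P̄ = [922/165 293/55; 293/55 306/55]
step 1: x̄ = F·x = [84/55, 172/11]
step 1: P̄ = F·P·Fᵀ + Q = [301/55 -18/11; -18/11 1021/11]
step 1: y = z − H·x̄ = [-1717/55]
step 1: S = H·P̄·Hᵀ + R = [22454/55]
step 1: K = P̄·Hᵀ·S⁻¹ = [-391/11227; 5195/11227]
step 1: x' = x̄ + K·y = [29353/11227, 13371/11227]
step 1: P' = (I − K·H)·P̄ = [55883/11227 55492/11227; 55492/11227 60687/11227]
step 2: x̄ = F·x = [-47946/11227, 101430/11227]
step 2: P̄ = F·P·Fᵀ + Q = [61501/11227 12066/11227; 12066/11227 952721/11227]
step 2: y = z − H·x̄ = [-287525/11227]
step 2: S = H·P̄·Hᵀ + R = [3982814/11227]
step 2: K = P̄·Hᵀ·S⁻¹ = [-49435/1991407; 940655/1991407]
step 2: x' = x̄ + K·y = [-7238461/1991407, -6098995/1991407]
step 2: P' = (I − K·H)·P̄ = [10473491/1991407 10424056/1991407; 10424056/1991407 11364711/1991407]

step 0: x' = [208/55, 236/55], P' = [922/165 293/55; 293/55 306/55]
step 1: x' = [29353/11227, 13371/11227], P' = [55883/11227 55492/11227; 55492/11227 60687/11227]
step 2: x' = [-7238461/1991407, -6098995/1991407], P' = [10473491/1991407 10424056/1991407; 10424056/1991407 11364711/1991407]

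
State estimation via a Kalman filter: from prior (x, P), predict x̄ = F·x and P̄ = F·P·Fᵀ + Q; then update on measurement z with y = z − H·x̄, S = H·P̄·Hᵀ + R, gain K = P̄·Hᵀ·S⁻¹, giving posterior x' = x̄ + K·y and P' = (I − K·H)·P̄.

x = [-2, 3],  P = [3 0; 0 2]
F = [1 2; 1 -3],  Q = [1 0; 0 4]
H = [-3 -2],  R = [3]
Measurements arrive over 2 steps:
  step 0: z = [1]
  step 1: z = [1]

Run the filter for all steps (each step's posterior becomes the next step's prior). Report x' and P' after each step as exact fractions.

step 0: x̄ = F·x = [4, -11]
step 0: P̄ = F·P·Fᵀ + Q = [12 -9; -9 25]
step 0: y = z − H·x̄ = [-9]
step 0: S = H·P̄·Hᵀ + R = [103]
step 0: K = P̄·Hᵀ·S⁻¹ = [-18/103; -23/103]
step 0: x' = x̄ + K·y = [574/103, -926/103]
step 0: P' = (I − K·H)·P̄ = [912/103 -1341/103; -1341/103 2046/103]
step 1: x̄ = F·x = [-1278/103, 3352/103]
step 1: P̄ = F·P·Fᵀ + Q = [3835/103 -10023/103; -10023/103 27784/103]
step 1: y = z − H·x̄ = [2973/103]
step 1: S = H·P̄·Hᵀ + R = [25684/103]
step 1: K = P̄·Hᵀ·S⁻¹ = [8541/25684; -25499/25684]
step 1: x' = x̄ + K·y = [-72153/25684, 99847/25684]
step 1: P' = (I − K·H)·P̄ = [248053/25684 -384891/25684; -384891/25684 615585/25684]

step 0: x' = [574/103, -926/103], P' = [912/103 -1341/103; -1341/103 2046/103]
step 1: x' = [-72153/25684, 99847/25684], P' = [248053/25684 -384891/25684; -384891/25684 615585/25684]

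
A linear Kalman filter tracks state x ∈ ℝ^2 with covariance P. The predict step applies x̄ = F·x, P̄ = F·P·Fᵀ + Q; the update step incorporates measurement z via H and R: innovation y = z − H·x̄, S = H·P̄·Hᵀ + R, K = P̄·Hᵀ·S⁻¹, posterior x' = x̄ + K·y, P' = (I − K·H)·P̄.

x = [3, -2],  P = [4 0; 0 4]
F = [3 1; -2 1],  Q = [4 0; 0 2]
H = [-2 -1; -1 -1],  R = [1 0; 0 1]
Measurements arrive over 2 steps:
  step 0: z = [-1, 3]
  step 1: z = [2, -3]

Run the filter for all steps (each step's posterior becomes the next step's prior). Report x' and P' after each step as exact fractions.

step 0: x' = [2899/713, -5050/713], P' = [1180/713 -1724/713; -1724/713 2862/713]
step 1: x' = [-264631/110911, 407192/110911], P' = [174174/110911 -258218/110911; -258218/110911 436364/110911]

step 0: x̄ = F·x = [7, -8]
step 0: P̄ = F·P·Fᵀ + Q = [44 -20; -20 22]
step 0: y = z − H·x̄ = [5, 2]
step 0: S = H·P̄·Hᵀ + R = [119 50; 50 27]
step 0: K = P̄·Hᵀ·S⁻¹ = [-636/713 544/713; 586/713 -1138/713]
step 0: x' = x̄ + K·y = [2899/713, -5050/713]
step 0: P' = (I − K·H)·P̄ = [1180/713 -1724/713; -1724/713 2862/713]
step 1: x̄ = F·x = [3647/713, -10848/713]
step 1: P̄ = F·P·Fᵀ + Q = [5990/713 -5942/713; -5942/713 15904/713]
step 1: y = z − H·x̄ = [-2128/713, -9340/713]
step 1: S = H·P̄·Hᵀ + R = [16809/713 10058/713; 10058/713 10723/713]
step 1: K = P̄·Hᵀ·S⁻¹ = [-90130/110911 84044/110911; 80072/110911 -178146/110911]
step 1: x' = x̄ + K·y = [-264631/110911, 407192/110911]
step 1: P' = (I − K·H)·P̄ = [174174/110911 -258218/110911; -258218/110911 436364/110911]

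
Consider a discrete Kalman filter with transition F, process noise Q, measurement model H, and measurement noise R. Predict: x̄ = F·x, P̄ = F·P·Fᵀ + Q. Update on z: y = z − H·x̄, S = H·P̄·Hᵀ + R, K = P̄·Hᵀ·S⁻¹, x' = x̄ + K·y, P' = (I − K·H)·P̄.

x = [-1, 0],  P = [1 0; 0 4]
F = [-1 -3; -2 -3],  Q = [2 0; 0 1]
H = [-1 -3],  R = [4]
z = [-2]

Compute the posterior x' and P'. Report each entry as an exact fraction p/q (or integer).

x' = [-25/128, 95/128]
P' = [1551/640 -313/640; -313/640 319/640]

x̄ = F·x = [1, 2]
P̄ = F·P·Fᵀ + Q = [39 38; 38 41]
y = z − H·x̄ = [5]
S = H·P̄·Hᵀ + R = [640]
K = P̄·Hᵀ·S⁻¹ = [-153/640; -161/640]
x' = x̄ + K·y = [-25/128, 95/128]
P' = (I − K·H)·P̄ = [1551/640 -313/640; -313/640 319/640]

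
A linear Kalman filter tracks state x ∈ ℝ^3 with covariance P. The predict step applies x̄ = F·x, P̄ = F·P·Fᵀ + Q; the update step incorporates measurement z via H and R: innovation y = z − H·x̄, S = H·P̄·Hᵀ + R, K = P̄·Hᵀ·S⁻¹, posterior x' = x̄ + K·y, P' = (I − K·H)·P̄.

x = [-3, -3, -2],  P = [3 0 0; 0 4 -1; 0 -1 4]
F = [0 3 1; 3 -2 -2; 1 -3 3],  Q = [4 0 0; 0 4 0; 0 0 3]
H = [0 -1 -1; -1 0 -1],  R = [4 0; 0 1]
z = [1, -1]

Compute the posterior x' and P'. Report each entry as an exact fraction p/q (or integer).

x' = [-9257/1729, -1692/247, 10623/1729]
P' = [60188/5187 2343/247 -19373/1729; 2343/247 6025/494 -4965/494; -19373/1729 -4965/494 40767/3458]

x̄ = F·x = [-11, 1, 0]
P̄ = F·P·Fᵀ + Q = [38 -24 -30; -24 55 9; -30 9 96]
y = z − H·x̄ = [2, -12]
S = H·P̄·Hᵀ + R = [173 51; 51 75]
K = P̄·Hᵀ·S⁻¹ = [743/1729 -2069/5187; -265/494 279/494; -1503/3458 -2021/3458]
x' = x̄ + K·y = [-9257/1729, -1692/247, 10623/1729]
P' = (I − K·H)·P̄ = [60188/5187 2343/247 -19373/1729; 2343/247 6025/494 -4965/494; -19373/1729 -4965/494 40767/3458]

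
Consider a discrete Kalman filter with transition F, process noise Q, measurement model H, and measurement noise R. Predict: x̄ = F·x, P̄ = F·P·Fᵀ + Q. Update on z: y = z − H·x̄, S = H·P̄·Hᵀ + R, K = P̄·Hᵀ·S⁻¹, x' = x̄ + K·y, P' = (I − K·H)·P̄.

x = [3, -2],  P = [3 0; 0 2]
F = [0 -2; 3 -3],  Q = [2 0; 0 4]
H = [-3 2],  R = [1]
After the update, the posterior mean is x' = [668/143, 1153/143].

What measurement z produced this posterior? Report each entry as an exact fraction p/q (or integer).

z = [2]

x̄ = F·x = [4, 15]
P̄ = F·P·Fᵀ + Q = [10 12; 12 49]
S = H·P̄·Hᵀ + R = [143]
K = P̄·Hᵀ·S⁻¹ = [-6/143; 62/143]
x' − x̄ = [96/143, -992/143] = K·y
y = (KᵀK)⁻¹·Kᵀ·(x' − x̄) = [-16]
z = y + H·x̄ = [-16] + [18] = [2]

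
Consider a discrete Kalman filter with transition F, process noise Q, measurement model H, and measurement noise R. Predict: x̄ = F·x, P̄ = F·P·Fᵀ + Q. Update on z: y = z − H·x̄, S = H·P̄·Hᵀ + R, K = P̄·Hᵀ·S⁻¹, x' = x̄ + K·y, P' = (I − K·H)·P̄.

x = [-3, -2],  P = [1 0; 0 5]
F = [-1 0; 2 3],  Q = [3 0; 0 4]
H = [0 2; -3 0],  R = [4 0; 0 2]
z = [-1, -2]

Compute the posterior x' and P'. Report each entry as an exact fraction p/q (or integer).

x' = [775/1008, -1403/2016]
P' = [53/252 -1/504; -1/504 989/1008]

x̄ = F·x = [3, -12]
P̄ = F·P·Fᵀ + Q = [4 -2; -2 53]
y = z − H·x̄ = [23, 7]
S = H·P̄·Hᵀ + R = [216 12; 12 38]
K = P̄·Hᵀ·S⁻¹ = [-1/1008 -53/168; 989/2016 1/336]
x' = x̄ + K·y = [775/1008, -1403/2016]
P' = (I − K·H)·P̄ = [53/252 -1/504; -1/504 989/1008]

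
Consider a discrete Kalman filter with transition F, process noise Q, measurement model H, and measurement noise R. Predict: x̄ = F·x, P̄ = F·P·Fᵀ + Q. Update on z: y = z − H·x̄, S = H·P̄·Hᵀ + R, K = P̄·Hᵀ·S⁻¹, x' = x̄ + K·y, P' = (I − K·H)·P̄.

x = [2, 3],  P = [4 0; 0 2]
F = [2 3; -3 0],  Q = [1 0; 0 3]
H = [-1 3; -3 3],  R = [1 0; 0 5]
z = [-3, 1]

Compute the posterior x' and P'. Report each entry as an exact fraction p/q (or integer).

x' = [-33265/32157, -13052/10719]
P' = [42781/32157 6272/10719; 6272/10719 1249/3573]

x̄ = F·x = [13, -6]
P̄ = F·P·Fᵀ + Q = [35 -24; -24 39]
y = z − H·x̄ = [28, 58]
S = H·P̄·Hᵀ + R = [531 744; 744 1103]
K = P̄·Hᵀ·S⁻¹ = [13667/32157 -4793/10719; 4969/10719 -505/3573]
x' = x̄ + K·y = [-33265/32157, -13052/10719]
P' = (I − K·H)·P̄ = [42781/32157 6272/10719; 6272/10719 1249/3573]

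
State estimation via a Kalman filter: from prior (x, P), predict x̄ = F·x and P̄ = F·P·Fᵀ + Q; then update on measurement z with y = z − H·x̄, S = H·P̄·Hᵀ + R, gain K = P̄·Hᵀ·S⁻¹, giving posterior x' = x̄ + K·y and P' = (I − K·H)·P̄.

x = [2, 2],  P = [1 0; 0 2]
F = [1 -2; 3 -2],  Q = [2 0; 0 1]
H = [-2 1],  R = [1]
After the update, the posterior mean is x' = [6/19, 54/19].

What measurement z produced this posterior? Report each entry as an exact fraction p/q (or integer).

z = [2]

x̄ = F·x = [-2, 2]
P̄ = F·P·Fᵀ + Q = [11 11; 11 18]
S = H·P̄·Hᵀ + R = [19]
K = P̄·Hᵀ·S⁻¹ = [-11/19; -4/19]
x' − x̄ = [44/19, 16/19] = K·y
y = (KᵀK)⁻¹·Kᵀ·(x' − x̄) = [-4]
z = y + H·x̄ = [-4] + [6] = [2]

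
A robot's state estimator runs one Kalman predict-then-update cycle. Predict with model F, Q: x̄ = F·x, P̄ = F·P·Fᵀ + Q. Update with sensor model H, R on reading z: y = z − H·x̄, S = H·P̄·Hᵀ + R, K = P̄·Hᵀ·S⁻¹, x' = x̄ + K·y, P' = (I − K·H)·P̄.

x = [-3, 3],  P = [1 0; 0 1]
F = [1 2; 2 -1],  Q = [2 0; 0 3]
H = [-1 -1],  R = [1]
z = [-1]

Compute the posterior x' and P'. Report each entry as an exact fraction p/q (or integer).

x̄ = F·x = [3, -9]
P̄ = F·P·Fᵀ + Q = [7 0; 0 8]
y = z − H·x̄ = [-7]
S = H·P̄·Hᵀ + R = [16]
K = P̄·Hᵀ·S⁻¹ = [-7/16; -1/2]
x' = x̄ + K·y = [97/16, -11/2]
P' = (I − K·H)·P̄ = [63/16 -7/2; -7/2 4]

x' = [97/16, -11/2]
P' = [63/16 -7/2; -7/2 4]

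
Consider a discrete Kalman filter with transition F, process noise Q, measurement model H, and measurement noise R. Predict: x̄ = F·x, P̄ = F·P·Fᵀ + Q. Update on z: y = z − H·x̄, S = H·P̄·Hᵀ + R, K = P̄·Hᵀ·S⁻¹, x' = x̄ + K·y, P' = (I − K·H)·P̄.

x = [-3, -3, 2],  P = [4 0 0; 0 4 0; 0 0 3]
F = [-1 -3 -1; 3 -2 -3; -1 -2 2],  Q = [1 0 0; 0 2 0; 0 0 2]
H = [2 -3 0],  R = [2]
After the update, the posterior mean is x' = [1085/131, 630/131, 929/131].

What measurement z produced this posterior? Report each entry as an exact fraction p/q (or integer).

z = [2]

x̄ = F·x = [10, -9, 13]
P̄ = F·P·Fᵀ + Q = [44 21 22; 21 81 -14; 22 -14 34]
S = H·P̄·Hᵀ + R = [655]
K = P̄·Hᵀ·S⁻¹ = [5/131; -201/655; 86/655]
x' − x̄ = [-225/131, 1809/131, -774/131] = K·y
y = (KᵀK)⁻¹·Kᵀ·(x' − x̄) = [-45]
z = y + H·x̄ = [-45] + [47] = [2]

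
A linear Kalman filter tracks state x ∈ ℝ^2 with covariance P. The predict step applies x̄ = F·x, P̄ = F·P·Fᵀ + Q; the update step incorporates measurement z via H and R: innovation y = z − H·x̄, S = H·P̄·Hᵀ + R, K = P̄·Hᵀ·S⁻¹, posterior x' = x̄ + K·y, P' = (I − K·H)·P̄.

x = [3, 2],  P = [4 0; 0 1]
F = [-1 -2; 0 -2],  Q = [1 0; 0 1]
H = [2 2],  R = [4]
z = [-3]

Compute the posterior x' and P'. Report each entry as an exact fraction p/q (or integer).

x̄ = F·x = [-7, -4]
P̄ = F·P·Fᵀ + Q = [9 4; 4 5]
y = z − H·x̄ = [19]
S = H·P̄·Hᵀ + R = [92]
K = P̄·Hᵀ·S⁻¹ = [13/46; 9/46]
x' = x̄ + K·y = [-75/46, -13/46]
P' = (I − K·H)·P̄ = [38/23 -25/23; -25/23 34/23]

x' = [-75/46, -13/46]
P' = [38/23 -25/23; -25/23 34/23]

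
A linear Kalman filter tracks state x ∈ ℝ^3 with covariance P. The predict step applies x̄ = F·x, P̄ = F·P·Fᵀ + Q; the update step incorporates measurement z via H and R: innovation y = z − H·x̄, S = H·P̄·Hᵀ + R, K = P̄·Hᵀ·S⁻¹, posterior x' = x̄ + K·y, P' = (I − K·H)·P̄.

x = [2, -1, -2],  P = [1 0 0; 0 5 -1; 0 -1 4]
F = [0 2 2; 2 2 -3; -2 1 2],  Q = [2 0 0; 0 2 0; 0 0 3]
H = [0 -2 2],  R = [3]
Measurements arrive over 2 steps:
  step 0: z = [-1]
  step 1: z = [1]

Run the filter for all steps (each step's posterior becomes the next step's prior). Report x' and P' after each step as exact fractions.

step 0: x̄ = F·x = [-6, 8, -9]
step 0: P̄ = F·P·Fᵀ + Q = [30 -2 20; -2 74 -19; 20 -19 24]
step 0: y = z − H·x̄ = [33]
step 0: S = H·P̄·Hᵀ + R = [547]
step 0: K = P̄·Hᵀ·S⁻¹ = [44/547; -186/547; 86/547]
step 0: x' = x̄ + K·y = [-1830/547, -1762/547, -2085/547]
step 0: P' = (I − K·H)·P̄ = [14474/547 7090/547 7156/547; 7090/547 5882/547 5603/547; 7156/547 5603/547 5732/547]
step 1: x̄ = F·x = [-7694/547, -929/547, -2272/547]
step 1: P̄ = F·P·Fᵀ + Q = [92374/547 34914/547 11326/547; 34914/547 37718/547 -17541/547; 11326/547 -17541/547 25151/547]
step 1: y = z − H·x̄ = [3233/547]
step 1: S = H·P̄·Hᵀ + R = [393445/547]
step 1: K = P̄·Hᵀ·S⁻¹ = [-47176/393445; -110518/393445; 6568/30265]
step 1: x' = x̄ + K·y = [-5812954/393445, -1321417/393445, -86888/30265]
step 1: P' = (I − K·H)·P̄ = [62373882/393445 15581246/393445 1193114/30265; 15581246/393445 4800238/393445 356497/30265; 1193114/30265 356497/30265 366349/30265]

step 0: x' = [-1830/547, -1762/547, -2085/547], P' = [14474/547 7090/547 7156/547; 7090/547 5882/547 5603/547; 7156/547 5603/547 5732/547]
step 1: x' = [-5812954/393445, -1321417/393445, -86888/30265], P' = [62373882/393445 15581246/393445 1193114/30265; 15581246/393445 4800238/393445 356497/30265; 1193114/30265 356497/30265 366349/30265]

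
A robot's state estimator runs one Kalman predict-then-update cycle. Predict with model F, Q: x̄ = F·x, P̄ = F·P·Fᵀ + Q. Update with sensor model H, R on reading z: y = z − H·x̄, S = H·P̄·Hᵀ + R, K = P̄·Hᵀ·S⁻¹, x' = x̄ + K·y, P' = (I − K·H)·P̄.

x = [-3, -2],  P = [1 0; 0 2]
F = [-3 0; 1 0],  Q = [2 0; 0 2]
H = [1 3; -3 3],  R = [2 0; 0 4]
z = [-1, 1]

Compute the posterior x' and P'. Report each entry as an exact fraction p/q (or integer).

x' = [-203/976, -153/976]
P' = [173/488 15/488; 15/488 69/488]

x̄ = F·x = [9, -3]
P̄ = F·P·Fᵀ + Q = [11 -3; -3 3]
y = z − H·x̄ = [-1, 37]
S = H·P̄·Hᵀ + R = [22 12; 12 184]
K = P̄·Hᵀ·S⁻¹ = [109/488 -237/976; 111/488 81/976]
x' = x̄ + K·y = [-203/976, -153/976]
P' = (I − K·H)·P̄ = [173/488 15/488; 15/488 69/488]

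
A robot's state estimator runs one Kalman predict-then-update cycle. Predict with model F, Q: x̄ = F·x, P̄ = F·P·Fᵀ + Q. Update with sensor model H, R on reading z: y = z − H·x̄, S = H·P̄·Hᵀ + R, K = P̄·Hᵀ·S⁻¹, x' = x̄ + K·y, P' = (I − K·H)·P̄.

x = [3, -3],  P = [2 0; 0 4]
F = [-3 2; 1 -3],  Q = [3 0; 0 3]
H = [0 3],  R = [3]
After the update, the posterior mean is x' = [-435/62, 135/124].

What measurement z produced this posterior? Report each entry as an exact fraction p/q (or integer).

x̄ = F·x = [-15, 12]
P̄ = F·P·Fᵀ + Q = [37 -30; -30 41]
S = H·P̄·Hᵀ + R = [372]
K = P̄·Hᵀ·S⁻¹ = [-15/62; 41/124]
x' − x̄ = [495/62, -1353/124] = K·y
y = (KᵀK)⁻¹·Kᵀ·(x' − x̄) = [-33]
z = y + H·x̄ = [-33] + [36] = [3]

z = [3]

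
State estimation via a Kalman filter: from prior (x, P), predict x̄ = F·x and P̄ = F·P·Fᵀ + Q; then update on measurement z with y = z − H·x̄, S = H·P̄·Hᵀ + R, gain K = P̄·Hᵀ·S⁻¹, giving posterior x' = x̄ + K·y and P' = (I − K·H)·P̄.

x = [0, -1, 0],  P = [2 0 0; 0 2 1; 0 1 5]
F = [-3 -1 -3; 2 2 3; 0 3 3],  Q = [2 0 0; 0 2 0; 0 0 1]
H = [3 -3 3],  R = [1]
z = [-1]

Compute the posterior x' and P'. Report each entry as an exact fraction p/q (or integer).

x̄ = F·x = [1, -2, -3]
P̄ = F·P·Fᵀ + Q = [73 -70 -63; -70 75 72; -63 72 82]
y = z − H·x̄ = [-1]
S = H·P̄·Hᵀ + R = [901]
K = P̄·Hᵀ·S⁻¹ = [240/901; -219/901; -3/17]
x' = x̄ + K·y = [661/901, -1583/901, -48/17]
P' = (I − K·H)·P̄ = [8173/901 -10510/901 -351/17; -10510/901 19614/901 567/17; -351/17 567/17 917/17]

x' = [661/901, -1583/901, -48/17]
P' = [8173/901 -10510/901 -351/17; -10510/901 19614/901 567/17; -351/17 567/17 917/17]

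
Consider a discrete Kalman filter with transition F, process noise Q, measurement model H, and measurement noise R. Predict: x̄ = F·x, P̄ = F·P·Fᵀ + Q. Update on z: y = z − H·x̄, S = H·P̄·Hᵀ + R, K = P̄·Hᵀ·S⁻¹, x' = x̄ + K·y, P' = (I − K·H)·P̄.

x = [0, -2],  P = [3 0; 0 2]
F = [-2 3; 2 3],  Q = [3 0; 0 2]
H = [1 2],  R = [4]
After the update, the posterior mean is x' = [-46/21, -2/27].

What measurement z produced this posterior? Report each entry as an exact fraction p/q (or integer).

z = [-2]

x̄ = F·x = [-6, -6]
P̄ = F·P·Fᵀ + Q = [33 6; 6 32]
S = H·P̄·Hᵀ + R = [189]
K = P̄·Hᵀ·S⁻¹ = [5/21; 10/27]
x' − x̄ = [80/21, 160/27] = K·y
y = (KᵀK)⁻¹·Kᵀ·(x' − x̄) = [16]
z = y + H·x̄ = [16] + [-18] = [-2]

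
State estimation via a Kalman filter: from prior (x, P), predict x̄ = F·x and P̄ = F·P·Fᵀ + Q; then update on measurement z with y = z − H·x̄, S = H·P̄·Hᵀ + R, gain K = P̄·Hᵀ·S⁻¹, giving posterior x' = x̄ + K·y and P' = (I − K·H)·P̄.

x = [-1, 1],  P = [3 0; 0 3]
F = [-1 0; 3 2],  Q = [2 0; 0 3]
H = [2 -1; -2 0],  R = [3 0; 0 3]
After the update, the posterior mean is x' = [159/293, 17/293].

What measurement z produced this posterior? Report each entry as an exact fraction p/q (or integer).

x̄ = F·x = [1, -1]
P̄ = F·P·Fᵀ + Q = [5 -9; -9 42]
S = H·P̄·Hᵀ + R = [101 -38; -38 23]
K = P̄·Hᵀ·S⁻¹ = [19/293 -96/293; -232/293 -154/293]
x' − x̄ = [-134/293, 310/293] = K·y
y = (KᵀK)⁻¹·Kᵀ·(x' − x̄) = [-2, 1]
z = y + H·x̄ = [-2, 1] + [3, -2] = [1, -1]

z = [1, -1]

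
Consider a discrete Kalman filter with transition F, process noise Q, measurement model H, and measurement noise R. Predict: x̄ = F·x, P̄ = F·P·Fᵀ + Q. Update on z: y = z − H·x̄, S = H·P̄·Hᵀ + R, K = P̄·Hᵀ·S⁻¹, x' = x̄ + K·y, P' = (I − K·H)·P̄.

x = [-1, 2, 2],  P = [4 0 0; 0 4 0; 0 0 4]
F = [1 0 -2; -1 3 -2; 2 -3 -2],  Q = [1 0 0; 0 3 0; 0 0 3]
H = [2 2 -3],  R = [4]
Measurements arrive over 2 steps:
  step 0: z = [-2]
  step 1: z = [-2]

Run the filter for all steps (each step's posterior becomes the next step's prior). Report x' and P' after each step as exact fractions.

step 0: x̄ = F·x = [-5, 3, -12]
step 0: P̄ = F·P·Fᵀ + Q = [21 12 24; 12 59 -28; 24 -28 71]
step 0: y = z − H·x̄ = [-34]
step 0: S = H·P̄·Hᵀ + R = [1107]
step 0: K = P̄·Hᵀ·S⁻¹ = [-2/369; 226/1107; -221/1107]
step 0: x' = x̄ + K·y = [-1777/369, -4363/1107, -5770/1107]
step 0: P' = (I − K·H)·P̄ = [2579/123 4880/369 8414/369; 4880/369 14237/1107 18950/1107; 8414/369 18950/1107 29756/1107]
step 1: x̄ = F·x = [6209/1107, 3782/1107, 13967/1107]
step 1: P̄ = F·P·Fᵀ + Q = [42374/1107 26033/1107 83774/1107; 26033/1107 59417/1107 25745/1107; 83774/1107 25745/1107 193106/1107]
step 1: y = z − H·x̄ = [19705/1107]
step 1: S = H·P̄·Hᵀ + R = [1043582/1107]
step 1: K = P̄·Hᵀ·S⁻¹ = [-57254/521791; 93665/1043582; -180140/521791]
step 1: x' = x̄ + K·y = [1907507/521791, 5232607/1043582, 3376871/521791]
step 1: P' = (I − K·H)·P̄ = [14050886/521791 17115159/521791 20853702/521791; 17115159/521791 48087967/1043582 27376985/521791; 20853702/521791 27376985/521791 32393978/521791]

step 0: x' = [-1777/369, -4363/1107, -5770/1107], P' = [2579/123 4880/369 8414/369; 4880/369 14237/1107 18950/1107; 8414/369 18950/1107 29756/1107]
step 1: x' = [1907507/521791, 5232607/1043582, 3376871/521791], P' = [14050886/521791 17115159/521791 20853702/521791; 17115159/521791 48087967/1043582 27376985/521791; 20853702/521791 27376985/521791 32393978/521791]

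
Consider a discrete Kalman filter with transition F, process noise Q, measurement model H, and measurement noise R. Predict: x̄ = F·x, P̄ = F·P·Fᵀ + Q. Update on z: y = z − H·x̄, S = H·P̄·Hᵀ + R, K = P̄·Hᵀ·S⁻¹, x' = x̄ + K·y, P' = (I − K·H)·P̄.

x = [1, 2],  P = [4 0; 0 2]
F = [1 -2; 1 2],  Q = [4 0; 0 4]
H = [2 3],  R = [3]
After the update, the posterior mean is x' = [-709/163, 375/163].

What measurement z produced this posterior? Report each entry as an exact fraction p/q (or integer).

z = [-2]

x̄ = F·x = [-3, 5]
P̄ = F·P·Fᵀ + Q = [16 -4; -4 16]
S = H·P̄·Hᵀ + R = [163]
K = P̄·Hᵀ·S⁻¹ = [20/163; 40/163]
x' − x̄ = [-220/163, -440/163] = K·y
y = (KᵀK)⁻¹·Kᵀ·(x' − x̄) = [-11]
z = y + H·x̄ = [-11] + [9] = [-2]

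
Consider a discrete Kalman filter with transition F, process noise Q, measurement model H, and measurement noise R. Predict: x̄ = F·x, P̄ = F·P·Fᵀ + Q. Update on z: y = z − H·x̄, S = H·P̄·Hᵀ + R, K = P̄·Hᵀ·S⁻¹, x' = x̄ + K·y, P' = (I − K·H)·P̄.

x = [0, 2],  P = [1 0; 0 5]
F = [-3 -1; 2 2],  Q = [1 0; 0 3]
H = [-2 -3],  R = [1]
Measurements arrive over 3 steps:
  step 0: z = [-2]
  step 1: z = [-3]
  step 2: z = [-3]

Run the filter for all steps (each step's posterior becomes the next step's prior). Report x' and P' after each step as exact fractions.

step 0: x̄ = F·x = [-2, 4]
step 0: P̄ = F·P·Fᵀ + Q = [15 -16; -16 27]
step 0: y = z − H·x̄ = [6]
step 0: S = H·P̄·Hᵀ + R = [112]
step 0: K = P̄·Hᵀ·S⁻¹ = [9/56; -7/16]
step 0: x' = x̄ + K·y = [-29/28, 11/8]
step 0: P' = (I − K·H)·P̄ = [339/28 -65/8; -65/8 89/16]
step 1: x̄ = F·x = [97/56, 19/28]
step 1: P̄ = F·P·Fᵀ + Q = [7479/112 -1051/56; -1051/56 243/28]
step 1: y = z − H·x̄ = [5/2]
step 1: S = H·P̄·Hᵀ + R = [121]
step 1: K = P̄·Hᵀ·S⁻¹ = [-309/484; 23/242]
step 1: x' = x̄ + K·y = [461/3388, 776/847]
step 1: P' = (I − K·H)·P̄ = [14787/847 -38711/3388; -38711/3388 6425/847]
step 2: x̄ = F·x = [-641/484, 3565/1694]
step 2: P̄ = F·P·Fᵀ + Q = [23511/242 -3450/121; -3450/121 9967/847]
step 2: y = z − H·x̄ = [563/847]
step 2: S = H·P̄·Hᵀ + R = [129904/847]
step 2: K = P̄·Hᵀ·S⁻¹ = [-92127/129904; 18399/129904]
step 2: x' = x̄ + K·y = [-233279/129904, 285611/129904]
step 2: P' = (I − K·H)·P̄ = [2600025/129904 -1702641/129904; -1702641/129904 1128961/129904]

step 0: x' = [-29/28, 11/8], P' = [339/28 -65/8; -65/8 89/16]
step 1: x' = [461/3388, 776/847], P' = [14787/847 -38711/3388; -38711/3388 6425/847]
step 2: x' = [-233279/129904, 285611/129904], P' = [2600025/129904 -1702641/129904; -1702641/129904 1128961/129904]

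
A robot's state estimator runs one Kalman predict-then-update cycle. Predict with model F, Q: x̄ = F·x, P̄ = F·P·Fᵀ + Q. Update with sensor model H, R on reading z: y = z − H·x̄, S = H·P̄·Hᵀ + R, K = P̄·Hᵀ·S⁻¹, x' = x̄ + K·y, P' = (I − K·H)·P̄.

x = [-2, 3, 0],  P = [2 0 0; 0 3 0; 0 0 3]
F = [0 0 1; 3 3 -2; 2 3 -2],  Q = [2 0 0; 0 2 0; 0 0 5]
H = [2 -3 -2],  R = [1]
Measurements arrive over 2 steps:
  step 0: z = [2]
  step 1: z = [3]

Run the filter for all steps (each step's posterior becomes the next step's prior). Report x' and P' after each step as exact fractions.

step 0: x' = [210/373, -1635/1492, 1811/1492], P' = [1465/373 672/373 452/373; 672/373 3347/1492 -2187/1492; 452/373 -2187/1492 5223/1492]
step 1: x' = [67675/85271, 56534/426355, -387673/426355], P' = [3407029/767439 2102963/767439 244790/767439; 2102963/767439 11716583/3837195 -6674311/3837195; 244790/767439 -6674311/3837195 11576747/3837195]

step 0: x̄ = F·x = [0, 3, 5]
step 0: P̄ = F·P·Fᵀ + Q = [5 -6 -6; -6 59 51; -6 51 52]
step 0: y = z − H·x̄ = [21]
step 0: S = H·P̄·Hᵀ + R = [1492]
step 0: K = P̄·Hᵀ·S⁻¹ = [10/373; -291/1492; -269/1492]
step 0: x' = x̄ + K·y = [210/373, -1635/1492, 1811/1492]
step 0: P' = (I − K·H)·P̄ = [1465/373 672/373 452/373; 672/373 3347/1492 -2187/1492; 452/373 -2187/1492 5223/1492]
step 1: x̄ = F·x = [1811/1492, -6007/1492, -6847/1492]
step 1: P̄ = F·P·Fᵀ + Q = [8207/1492 -11583/1492 -13391/1492; -11583/1492 159671/1492 134659/1492; -13391/1492 134659/1492 125951/1492]
step 1: y = z − H·x̄ = [-30861/1492]
step 1: S = H·P̄·Hᵀ + R = [3837195/1492]
step 1: K = P̄·Hᵀ·S⁻¹ = [15589/767439; -771497/3837195; -682661/3837195]
step 1: x' = x̄ + K·y = [67675/85271, 56534/426355, -387673/426355]
step 1: P' = (I − K·H)·P̄ = [3407029/767439 2102963/767439 244790/767439; 2102963/767439 11716583/3837195 -6674311/3837195; 244790/767439 -6674311/3837195 11576747/3837195]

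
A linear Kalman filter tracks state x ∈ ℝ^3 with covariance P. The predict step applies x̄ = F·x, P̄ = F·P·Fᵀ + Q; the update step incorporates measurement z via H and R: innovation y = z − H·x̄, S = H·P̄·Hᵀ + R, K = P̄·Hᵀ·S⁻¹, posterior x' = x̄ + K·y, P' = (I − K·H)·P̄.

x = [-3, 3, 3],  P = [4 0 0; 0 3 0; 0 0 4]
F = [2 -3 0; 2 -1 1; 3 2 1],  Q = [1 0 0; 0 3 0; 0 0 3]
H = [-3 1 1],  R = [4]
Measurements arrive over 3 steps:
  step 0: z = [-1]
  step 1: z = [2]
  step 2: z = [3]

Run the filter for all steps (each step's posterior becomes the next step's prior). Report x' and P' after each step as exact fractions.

step 0: x' = [-1045/339, -318/113, -2360/339], P' = [4715/339 1916/113 7993/339; 1916/113 2695/113 3017/113; 7993/339 3017/113 15164/339]
step 1: x' = [-3371089/1095420, -240748/54771, -3163039/1095420], P' = [13853029/1095420 1071040/54771 19565779/1095420; 1071040/54771 1804436/54771 1440316/54771; 19565779/1095420 1440316/54771 31917109/1095420]
step 2: x' = [-4471571071/4416780129, 206570689/4416780129, -588506911/4416780129], P' = [33595338569/4416780129 51063496951/4416780129 46860317468/4416780129; 51063496951/4416780129 89530199348/4416780129 65330339173/4416780129; 46860317468/4416780129 65330339173/4416780129 82643555495/4416780129]

step 0: x̄ = F·x = [-15, -6, 0]
step 0: P̄ = F·P·Fᵀ + Q = [44 25 6; 25 26 22; 6 22 55]
step 0: y = z − H·x̄ = [-40]
step 0: S = H·P̄·Hᵀ + R = [339]
step 0: K = P̄·Hᵀ·S⁻¹ = [-101/339; -9/113; 59/339]
step 0: x' = x̄ + K·y = [-1045/339, -318/113, -2360/339]
step 0: P' = (I − K·H)·P̄ = [4715/339 1916/113 7993/339; 1916/113 2695/113 3017/113; 7993/339 3017/113 15164/339]
step 1: x̄ = F·x = [772/339, -3496/339, -7403/339]
step 1: P̄ = F·P·Fᵀ + Q = [22988/339 -14036/339 -60127/339; -14036/339 34004/339 82048/339; -60127/339 82048/339 244094/339]
step 1: y = z − H·x̄ = [4631/113]
step 1: S = H·P̄·Hᵀ + R = [365140/113]
step 1: K = P̄·Hᵀ·S⁻¹ = [-47709/365140; 2636/18257; 168841/365140]
step 1: x' = x̄ + K·y = [-3371089/1095420, -240748/54771, -3163039/1095420]
step 1: P' = (I − K·H)·P̄ = [13853029/1095420 1071040/54771 19565779/1095420; 1071040/54771 1804436/54771 1440316/54771; 19565779/1095420 1440316/54771 31917109/1095420]
step 2: x̄ = F·x = [3851351/547710, -5090257/1095420, -11453113/547710]
step 2: P̄ = F·P·Fᵀ + Q = [31064104/273855 -27487763/547710 -71951387/273855; -27487763/547710 61671481/1095420 95456929/547710; -71951387/273855 95456929/547710 198476266/273855]
step 2: y = z − H·x̄ = [18130283/365140]
step 2: S = H·P̄·Hᵀ + R = [1472260043/365140]
step 2: K = P̄·Hᵀ·S⁻¹ = [-238516774/1472260043; 139170639/1472260043; 616078522/1472260043]
step 2: x' = x̄ + K·y = [-4471571071/4416780129, 206570689/4416780129, -588506911/4416780129]
step 2: P' = (I − K·H)·P̄ = [33595338569/4416780129 51063496951/4416780129 46860317468/4416780129; 51063496951/4416780129 89530199348/4416780129 65330339173/4416780129; 46860317468/4416780129 65330339173/4416780129 82643555495/4416780129]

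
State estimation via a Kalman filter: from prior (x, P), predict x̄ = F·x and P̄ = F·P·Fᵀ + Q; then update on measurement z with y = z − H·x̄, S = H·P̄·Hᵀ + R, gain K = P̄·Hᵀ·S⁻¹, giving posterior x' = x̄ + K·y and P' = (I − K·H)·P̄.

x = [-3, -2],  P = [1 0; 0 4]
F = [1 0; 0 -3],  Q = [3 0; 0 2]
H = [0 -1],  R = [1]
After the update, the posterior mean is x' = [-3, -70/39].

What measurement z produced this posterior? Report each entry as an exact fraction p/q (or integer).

z = [2]

x̄ = F·x = [-3, 6]
P̄ = F·P·Fᵀ + Q = [4 0; 0 38]
S = H·P̄·Hᵀ + R = [39]
K = P̄·Hᵀ·S⁻¹ = [0; -38/39]
x' − x̄ = [0, -304/39] = K·y
y = (KᵀK)⁻¹·Kᵀ·(x' − x̄) = [8]
z = y + H·x̄ = [8] + [-6] = [2]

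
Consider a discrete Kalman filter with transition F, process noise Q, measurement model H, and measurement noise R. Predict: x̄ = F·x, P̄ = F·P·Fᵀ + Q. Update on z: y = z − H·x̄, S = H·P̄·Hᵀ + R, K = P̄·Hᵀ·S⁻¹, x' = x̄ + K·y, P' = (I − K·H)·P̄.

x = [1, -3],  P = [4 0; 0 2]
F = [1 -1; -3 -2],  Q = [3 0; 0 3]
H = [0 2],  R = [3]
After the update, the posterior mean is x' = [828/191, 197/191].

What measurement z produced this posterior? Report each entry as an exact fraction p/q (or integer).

z = [2]

x̄ = F·x = [4, 3]
P̄ = F·P·Fᵀ + Q = [9 -8; -8 47]
S = H·P̄·Hᵀ + R = [191]
K = P̄·Hᵀ·S⁻¹ = [-16/191; 94/191]
x' − x̄ = [64/191, -376/191] = K·y
y = (KᵀK)⁻¹·Kᵀ·(x' − x̄) = [-4]
z = y + H·x̄ = [-4] + [6] = [2]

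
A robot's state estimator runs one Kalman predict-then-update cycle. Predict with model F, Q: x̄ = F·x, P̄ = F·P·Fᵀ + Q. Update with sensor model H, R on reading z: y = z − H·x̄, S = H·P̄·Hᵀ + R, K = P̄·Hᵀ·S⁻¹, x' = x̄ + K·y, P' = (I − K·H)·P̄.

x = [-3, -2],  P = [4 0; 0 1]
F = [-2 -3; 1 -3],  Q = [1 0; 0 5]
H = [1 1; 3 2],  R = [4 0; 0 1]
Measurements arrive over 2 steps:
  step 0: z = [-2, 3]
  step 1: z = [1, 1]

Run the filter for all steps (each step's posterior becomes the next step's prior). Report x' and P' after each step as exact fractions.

step 0: x' = [6194/1789, -6644/1789], P' = [8043/1789 -11671/1789; -11671/1789 17351/1789]
step 1: x' = [-14863220/11882489, 28313017/11882489], P' = [11010164/11882489 -15476660/11882489; -15476660/11882489 24500104/11882489]

step 0: x̄ = F·x = [12, 3]
step 0: P̄ = F·P·Fᵀ + Q = [26 1; 1 18]
step 0: y = z − H·x̄ = [-17, -39]
step 0: S = H·P̄·Hᵀ + R = [50 119; 119 319]
step 0: K = P̄·Hᵀ·S⁻¹ = [-907/1789 787/1789; 1420/1789 -311/1789]
step 0: x' = x̄ + K·y = [6194/1789, -6644/1789]
step 0: P' = (I − K·H)·P̄ = [8043/1789 -11671/1789; -11671/1789 17351/1789]
step 1: x̄ = F·x = [7544/1789, 26126/1789]
step 1: P̄ = F·P·Fᵀ + Q = [50068/1789 105060/1789; 105060/1789 243173/1789]
step 1: y = z − H·x̄ = [-31881/1789, -73095/1789]
step 1: S = H·P̄·Hᵀ + R = [510517/1789 1161850/1789; 1161850/1789 2685813/1789]
step 1: K = P̄·Hᵀ·S⁻¹ = [-1116624/11882489 2077172/11882489; 2255861/11882489 2570228/11882489]
step 1: x' = x̄ + K·y = [-14863220/11882489, 28313017/11882489]
step 1: P' = (I − K·H)·P̄ = [11010164/11882489 -15476660/11882489; -15476660/11882489 24500104/11882489]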